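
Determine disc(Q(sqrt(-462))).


For K = Q(sqrt(d)) with d squarefree: disc(K) = d if d = 1 mod 4, and disc(K) = 4d if d = 2 or 3 mod 4.
Here d = -462, and d mod 4 = 2.
d = 2 mod 4, not 1 (O_K = Z[sqrt(d)]), so disc(K) = 4d = 4 * (-462) = -1848

-1848


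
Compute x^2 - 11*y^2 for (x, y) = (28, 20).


x^2 - d*y^2
= 28^2 - 11*20^2
= 784 - 4400
= -3616

-3616


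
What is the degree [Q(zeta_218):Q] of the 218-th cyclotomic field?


The degree equals Euler's totient phi(218).
218 = 2 * 109
phi(218) = 108

108


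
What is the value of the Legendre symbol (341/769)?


p = 769 is prime, so compute (341/769) with the reciprocity algorithm (Jacobi-symbol steps: pull out 2s via (2/n), flip via reciprocity, reduce):
  reciprocity: (341/769) -> +(769/341)
  reduce: (87/341)
  reciprocity: (87/341) -> +(341/87)
  reduce: (80/87)
  pull out 2: (2/87) = +1  (since 87 mod 8 = 7)
  pull out 2: (2/87) = +1  (since 87 mod 8 = 7)
  pull out 2: (2/87) = +1  (since 87 mod 8 = 7)
  pull out 2: (2/87) = +1  (since 87 mod 8 = 7)
  reciprocity: (5/87) -> +(87/5)
  reduce: (2/5)
  pull out 2: (2/5) = -1  (since 5 mod 8 = 5)
  (1/5) = 1
Product of signs = -1
(341/769) = -1

-1


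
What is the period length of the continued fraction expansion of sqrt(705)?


Run the CF algorithm for sqrt(705).
a_0 = floor(sqrt(705)) = 26; set m_0=0, q_0=1.
Recurrence: m' = q*a - m,  q' = (d - m'^2)/q,  a' = floor((a_0 + m')/q').
  step 1: m=26, q=29, a=1
  step 2: m=3, q=24, a=1
  step 3: m=21, q=11, a=4
  step 4: m=23, q=16, a=3
  step 5: m=25, q=5, a=10
  step 6: m=25, q=16, a=3
  step 7: m=23, q=11, a=4
  step 8: m=21, q=24, a=1
  step 9: m=3, q=29, a=1
  step 10: m=26, q=1, a=52
a_10 = 2*a_0 = 52, so the period closes here.
sqrt(705) = [26; 1, 1, 4, 3, 10, 3, 4, 1, 1, 52]
Period length = 10

10


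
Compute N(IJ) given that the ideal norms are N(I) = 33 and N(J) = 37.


N(IJ) = N(I) * N(J)
= 33 * 37
= 1221

1221


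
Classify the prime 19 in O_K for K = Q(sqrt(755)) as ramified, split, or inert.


K = Q(sqrt(755)). Since d mod 4 = 3, disc(K) = 3020.
Check p | disc: 3020 mod 19 = 18.
p does not divide disc. Compute Legendre symbol (d/p):
14^((19-1)/2) mod 19 = -1
(d/p) = -1, so p is inert: (p) stays prime with e=1, f=2, g=1.
Therefore p is inert.

inert


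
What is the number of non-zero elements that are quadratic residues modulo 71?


For prime p, the number of non-zero quadratic residues is (p-1)/2.
= (71-1)/2
= 35

35


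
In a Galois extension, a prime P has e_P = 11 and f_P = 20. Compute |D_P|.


|D_P| = e * f
= 11 * 20
= 220

220


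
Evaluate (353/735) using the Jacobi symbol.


Compute (353/735) via quadratic reciprocity:
  reciprocity: (353/735) -> +(735/353)
  reduce: (29/353)
  reciprocity: (29/353) -> +(353/29)
  reduce: (5/29)
  reciprocity: (5/29) -> +(29/5)
  reduce: (4/5)
  pull out 2: (2/5) = -1  (since 5 mod 8 = 5)
  pull out 2: (2/5) = -1  (since 5 mod 8 = 5)
  (1/5) = 1
Product of signs = 1

1


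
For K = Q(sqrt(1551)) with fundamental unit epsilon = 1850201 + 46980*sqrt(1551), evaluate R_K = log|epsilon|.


epsilon = 1850201 + 46980*sqrt(1551)
= 3.7004e+06
R = ln(3.7004e+06)
= 15.1240

15.1240


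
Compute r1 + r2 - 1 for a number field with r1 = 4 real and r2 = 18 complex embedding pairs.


By Dirichlet's unit theorem:
rank = r1 + r2 - 1
= 4 + 18 - 1
= 21

21


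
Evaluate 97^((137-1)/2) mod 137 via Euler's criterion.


p = 137 is prime and the exponent is (p-1)/2 = 68, so by Euler's criterion 97^68 = (97/137) = +1 or -1 mod 137.
Compute by square-and-multiply:
  68 = 64 + 4 (binary 1000100)
  Repeated squaring mod 137: 97^1 = 97, 97^2 = 93, 97^4 = 18, 97^8 = 50, 97^16 = 34, 97^32 = 60, 97^64 = 38
  97^68 = 97^64 * 97^4 = 38 * 18 mod 137
    38 * 18 = 684 = 136 mod 137
  97^68 = 136 mod 137
Result 136 = p - 1 = -1 mod 137: 97 is a quadratic non-residue mod 137. As a residue in [0, p-1] the value is 136.
97^68 mod 137 = 136

136


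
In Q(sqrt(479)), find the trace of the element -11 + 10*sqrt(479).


Tr(a + b*sqrt(d)) = (a + b*sqrt(d)) + (a - b*sqrt(d)) = 2a
= 2 * (-11)
= -22

-22


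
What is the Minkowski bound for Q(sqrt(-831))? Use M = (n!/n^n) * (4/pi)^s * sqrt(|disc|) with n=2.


d = -831, d mod 4 = 1, so disc(K) = d = -831; |disc(K)| = 831
Imaginary quadratic field, so n = 2, s = r2 = 1, r1 = 0
M = (n!/n^n) * (4/pi)^s * sqrt(|disc(K)|) = (2!/2^2) * (4/pi)^1 * sqrt(831)
= 0.5 * 1.273240 * 28.827071
= 18.3519

18.3519


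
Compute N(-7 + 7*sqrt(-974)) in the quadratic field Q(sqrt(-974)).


N(a + b*sqrt(d)) = a^2 - d*b^2
= (-7)^2 - (-974)*(7)^2
= 49 + 47726
= 47775

47775


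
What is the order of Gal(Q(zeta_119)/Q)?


|Gal(Q(zeta_119)/Q)| = phi(119)
= 96

96


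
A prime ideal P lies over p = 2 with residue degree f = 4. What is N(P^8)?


N(P^a) = p^(a*f)
= 2^(8*4)
= 2^32
= 4294967296

4294967296


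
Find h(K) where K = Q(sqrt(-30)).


K = Q(sqrt(-30)). d mod 4 = 2, so D = disc(K) = 4d = -120
h(K) equals the number of primitive reduced positive-definite forms (a, b, c) = a*x^2 + b*x*y + c*y^2 with b^2 - 4ac = D,
where reduced means |b| <= a <= c, with b >= 0 whenever |b| = a or a = c, and primitive means gcd(a, b, c) = 1.
Reduced forces 3a^2 <= |D| = 120, so 1 <= a <= 6; b must have the parity of D, and c = (b^2 - D)/(4a) must be an integer >= a.
Enumerate a = 1..6, b in [-a, a]:
  a=1: (1, 0, 30)  [1]
  a=2: (2, 0, 15)  [1]
  a=3: (3, 0, 10)  [1]
  a=4: none
  a=5: (5, 0, 6)  [1]
  a=6: none
Total reduced forms: 1 + 1 + 1 + 1 = 4
h = 4

4


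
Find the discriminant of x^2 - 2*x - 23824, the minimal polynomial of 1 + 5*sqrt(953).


The element 1 + 5*sqrt(953) has minimal polynomial:
x^2 - 2*x - 23824
Discriminant = (-2)^2 - 4*(-23824)
= 4 + 95296
= 95300

95300


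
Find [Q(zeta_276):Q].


The degree equals Euler's totient phi(276).
276 = 2^2 * 3 * 23
phi(276) = 88

88


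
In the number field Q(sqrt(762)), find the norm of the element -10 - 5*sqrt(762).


N(a + b*sqrt(d)) = a^2 - d*b^2
= (-10)^2 - (762)*(-5)^2
= 100 - 19050
= -18950

-18950


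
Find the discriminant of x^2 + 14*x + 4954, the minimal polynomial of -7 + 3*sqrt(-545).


The element -7 + 3*sqrt(-545) has minimal polynomial:
x^2 + 14*x + 4954
Discriminant = (14)^2 - 4*(4954)
= 196 - 19816
= -19620

-19620


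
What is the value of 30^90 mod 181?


p = 181 is prime and the exponent is (p-1)/2 = 90, so by Euler's criterion 30^90 = (30/181) = +1 or -1 mod 181.
Compute by square-and-multiply:
  90 = 64 + 16 + 8 + 2 (binary 1011010)
  Repeated squaring mod 181: 30^1 = 30, 30^2 = 176, 30^4 = 25, 30^8 = 82, 30^16 = 27, 30^32 = 5, 30^64 = 25
  30^90 = 30^64 * 30^16 * 30^8 * 30^2 = 25 * 27 * 82 * 176 mod 181
    25 * 27 = 675 = 132 mod 181
    132 * 82 = 10824 = 145 mod 181
    145 * 176 = 25520 = 180 mod 181
  30^90 = 180 mod 181
Result 180 = p - 1 = -1 mod 181: 30 is a quadratic non-residue mod 181. As a residue in [0, p-1] the value is 180.
30^90 mod 181 = 180

180


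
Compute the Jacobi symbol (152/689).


Compute (152/689) via quadratic reciprocity:
  pull out 2: (2/689) = +1  (since 689 mod 8 = 1)
  pull out 2: (2/689) = +1  (since 689 mod 8 = 1)
  pull out 2: (2/689) = +1  (since 689 mod 8 = 1)
  reciprocity: (19/689) -> +(689/19)
  reduce: (5/19)
  reciprocity: (5/19) -> +(19/5)
  reduce: (4/5)
  pull out 2: (2/5) = -1  (since 5 mod 8 = 5)
  pull out 2: (2/5) = -1  (since 5 mod 8 = 5)
  (1/5) = 1
Product of signs = 1

1


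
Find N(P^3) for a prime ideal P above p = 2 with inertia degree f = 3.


N(P^a) = p^(a*f)
= 2^(3*3)
= 2^9
= 512

512


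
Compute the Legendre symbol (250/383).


p = 383 is prime, so compute (250/383) with the reciprocity algorithm (Jacobi-symbol steps: pull out 2s via (2/n), flip via reciprocity, reduce):
  pull out 2: (2/383) = +1  (since 383 mod 8 = 7)
  reciprocity: (125/383) -> +(383/125)
  reduce: (8/125)
  pull out 2: (2/125) = -1  (since 125 mod 8 = 5)
  pull out 2: (2/125) = -1  (since 125 mod 8 = 5)
  pull out 2: (2/125) = -1  (since 125 mod 8 = 5)
  (1/125) = 1
Product of signs = -1
(250/383) = -1

-1


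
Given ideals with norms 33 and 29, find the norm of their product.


N(IJ) = N(I) * N(J)
= 33 * 29
= 957

957


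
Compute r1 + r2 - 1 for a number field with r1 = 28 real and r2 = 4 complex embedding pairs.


By Dirichlet's unit theorem:
rank = r1 + r2 - 1
= 28 + 4 - 1
= 31

31


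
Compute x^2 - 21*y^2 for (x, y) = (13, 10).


x^2 - d*y^2
= 13^2 - 21*10^2
= 169 - 2100
= -1931

-1931


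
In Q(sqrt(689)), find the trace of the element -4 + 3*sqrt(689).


Tr(a + b*sqrt(d)) = (a + b*sqrt(d)) + (a - b*sqrt(d)) = 2a
= 2 * (-4)
= -8

-8


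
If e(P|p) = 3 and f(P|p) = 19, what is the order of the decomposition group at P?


|D_P| = e * f
= 3 * 19
= 57

57


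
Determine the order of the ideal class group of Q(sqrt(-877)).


K = Q(sqrt(-877)). d mod 4 = 3, so D = disc(K) = 4d = -3508
h(K) equals the number of primitive reduced positive-definite forms (a, b, c) = a*x^2 + b*x*y + c*y^2 with b^2 - 4ac = D,
where reduced means |b| <= a <= c, with b >= 0 whenever |b| = a or a = c, and primitive means gcd(a, b, c) = 1.
Reduced forces 3a^2 <= |D| = 3508, so 1 <= a <= 34; b must have the parity of D, and c = (b^2 - D)/(4a) must be an integer >= a.
Enumerate a = 1..34, b in [-a, a]:
  a=1: (1, 0, 877)  [1]
  a=2: (2, 2, 439)  [1]
  a=3..10: none
  a=11: (11, -10, 82), (11, 10, 82)  [2]
  a=12..18: none
  a=19: (19, -8, 47), (19, 8, 47)  [2]
  a=20..21: none
  a=22: (22, -10, 41), (22, 10, 41)  [2]
  a=23..28: none
  a=29: (29, -28, 37), (29, 28, 37)  [2]
  a=30..34: none
Total reduced forms: 1 + 1 + 2 + 2 + 2 + 2 = 10
h = 10

10


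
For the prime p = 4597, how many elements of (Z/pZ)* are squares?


For prime p, the number of non-zero quadratic residues is (p-1)/2.
= (4597-1)/2
= 2298

2298


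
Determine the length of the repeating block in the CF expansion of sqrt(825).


Run the CF algorithm for sqrt(825).
a_0 = floor(sqrt(825)) = 28; set m_0=0, q_0=1.
Recurrence: m' = q*a - m,  q' = (d - m'^2)/q,  a' = floor((a_0 + m')/q').
  step 1: m=28, q=41, a=1
  step 2: m=13, q=16, a=2
  step 3: m=19, q=29, a=1
  step 4: m=10, q=25, a=1
  step 5: m=15, q=24, a=1
  step 6: m=9, q=31, a=1
  step 7: m=22, q=11, a=4
  step 8: m=22, q=31, a=1
  step 9: m=9, q=24, a=1
  step 10: m=15, q=25, a=1
  step 11: m=10, q=29, a=1
  step 12: m=19, q=16, a=2
  step 13: m=13, q=41, a=1
  step 14: m=28, q=1, a=56
a_14 = 2*a_0 = 56, so the period closes here.
sqrt(825) = [28; 1, 2, 1, 1, 1, 1, 4, 1, 1, 1, 1, 2, 1, 56]
Period length = 14

14


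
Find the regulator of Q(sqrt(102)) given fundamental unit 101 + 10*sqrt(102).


epsilon = 101 + 10*sqrt(102)
= 201.9950
R = ln(201.9950)
= 5.3082

5.3082


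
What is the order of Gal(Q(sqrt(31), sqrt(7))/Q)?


The 2 square roots of distinct primes are multiplicatively independent over Q,
so [K:Q] = 2^2 and Gal(K/Q) is isomorphic to (Z/2Z)^2.
|Gal| = 2^2 = 4

4


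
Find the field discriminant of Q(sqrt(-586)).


For K = Q(sqrt(d)) with d squarefree: disc(K) = d if d = 1 mod 4, and disc(K) = 4d if d = 2 or 3 mod 4.
Here d = -586, and d mod 4 = 2.
d = 2 mod 4, not 1 (O_K = Z[sqrt(d)]), so disc(K) = 4d = 4 * (-586) = -2344

-2344


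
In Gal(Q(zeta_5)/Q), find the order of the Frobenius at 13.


The Frobenius at p in Gal(Q(zeta_n)/Q) = (Z/nZ)* is the class of p, so its order is ord_5(13), the smallest k >= 1 with 13^k = 1 mod 5.
n = 5 = 5, phi(5) = 4; the order divides phi(n).
Divisors of 4: 1, 2, 4
Repeated squaring mod 5: 13^1 = 3, 13^2 = 4, 13^4 = 1
Test divisors in increasing order:
  k=1: 13^1 = 3 mod 5
  k=2: 13^2 = 4 mod 5
  k=4: 13^4 = 1 mod 5  <- first divisor giving 1
Order = 4

4


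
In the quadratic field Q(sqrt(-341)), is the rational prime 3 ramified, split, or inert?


K = Q(sqrt(-341)). Since d mod 4 = 3, disc(K) = -1364.
Check p | disc: -1364 mod 3 = 1.
p does not divide disc. Compute Legendre symbol (d/p):
1^((3-1)/2) mod 3 = 1
(d/p) = 1, so p splits: (p) = P*P' with e=1, f=1, g=2.
Therefore p is split.

split


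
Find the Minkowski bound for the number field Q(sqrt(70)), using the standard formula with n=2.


d = 70, d mod 4 = 2, so disc(K) = 4d = 280; |disc(K)| = 280
Real quadratic field, so n = 2, s = r2 = 0, r1 = 2
M = (n!/n^n) * (4/pi)^s * sqrt(|disc(K)|) = (2!/2^2) * (4/pi)^0 * sqrt(280)
= 0.5 * 1.000000 * 16.733201
= 8.3666

8.3666


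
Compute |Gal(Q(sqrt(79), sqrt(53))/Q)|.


The 2 square roots of distinct primes are multiplicatively independent over Q,
so [K:Q] = 2^2 and Gal(K/Q) is isomorphic to (Z/2Z)^2.
|Gal| = 2^2 = 4

4


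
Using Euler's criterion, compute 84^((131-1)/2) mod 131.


p = 131 is prime and the exponent is (p-1)/2 = 65, so by Euler's criterion 84^65 = (84/131) = +1 or -1 mod 131.
Compute by square-and-multiply:
  65 = 64 + 1 (binary 1000001)
  Repeated squaring mod 131: 84^1 = 84, 84^2 = 113, 84^4 = 62, 84^8 = 45, 84^16 = 60, 84^32 = 63, 84^64 = 39
  84^65 = 84^64 * 84^1 = 39 * 84 mod 131
    39 * 84 = 3276 = 1 mod 131
  84^65 = 1 mod 131
Result 1: 84 is a quadratic residue mod 131.
84^65 mod 131 = 1

1


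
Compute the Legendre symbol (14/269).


p = 269 is prime, so compute (14/269) with the reciprocity algorithm (Jacobi-symbol steps: pull out 2s via (2/n), flip via reciprocity, reduce):
  pull out 2: (2/269) = -1  (since 269 mod 8 = 5)
  reciprocity: (7/269) -> +(269/7)
  reduce: (3/7)
  reciprocity: (3/7) -> -(7/3)
  reduce: (1/3)
  (1/3) = 1
Product of signs = 1
(14/269) = 1

1


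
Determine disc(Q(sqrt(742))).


For K = Q(sqrt(d)) with d squarefree: disc(K) = d if d = 1 mod 4, and disc(K) = 4d if d = 2 or 3 mod 4.
Here d = 742, and d mod 4 = 2.
d = 2 mod 4, not 1 (O_K = Z[sqrt(d)]), so disc(K) = 4d = 4 * (742) = 2968

2968


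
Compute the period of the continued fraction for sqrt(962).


Run the CF algorithm for sqrt(962).
a_0 = floor(sqrt(962)) = 31; set m_0=0, q_0=1.
Recurrence: m' = q*a - m,  q' = (d - m'^2)/q,  a' = floor((a_0 + m')/q').
  step 1: m=31, q=1, a=62
a_1 = 2*a_0 = 62, so the period closes here.
sqrt(962) = [31; 62]
Period length = 1

1


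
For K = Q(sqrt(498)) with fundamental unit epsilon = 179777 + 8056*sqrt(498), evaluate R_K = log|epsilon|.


epsilon = 179777 + 8056*sqrt(498)
= 359554.0000
R = ln(359554.0000)
= 12.7926

12.7926


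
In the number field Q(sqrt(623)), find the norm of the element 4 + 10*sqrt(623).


N(a + b*sqrt(d)) = a^2 - d*b^2
= (4)^2 - (623)*(10)^2
= 16 - 62300
= -62284

-62284


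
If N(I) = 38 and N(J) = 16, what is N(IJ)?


N(IJ) = N(I) * N(J)
= 38 * 16
= 608

608


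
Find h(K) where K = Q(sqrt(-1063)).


K = Q(sqrt(-1063)). d mod 4 = 1, so D = disc(K) = d = -1063
h(K) equals the number of primitive reduced positive-definite forms (a, b, c) = a*x^2 + b*x*y + c*y^2 with b^2 - 4ac = D,
where reduced means |b| <= a <= c, with b >= 0 whenever |b| = a or a = c, and primitive means gcd(a, b, c) = 1.
Reduced forces 3a^2 <= |D| = 1063, so 1 <= a <= 18; b must have the parity of D, and c = (b^2 - D)/(4a) must be an integer >= a.
Enumerate a = 1..18, b in [-a, a]:
  a=1: (1, 1, 266)  [1]
  a=2: (2, -1, 133), (2, 1, 133)  [2]
  a=3: none
  a=4: (4, -3, 67), (4, 3, 67)  [2]
  a=5..6: none
  a=7: (7, -1, 38), (7, 1, 38)  [2]
  a=8: (8, -5, 34), (8, 5, 34)  [2]
  a=9..10: none
  a=11: (11, -9, 26), (11, 9, 26)  [2]
  a=12: none
  a=13: (13, -9, 22), (13, 9, 22)  [2]
  a=14: (14, -13, 22), (14, -1, 19), (14, 1, 19), (14, 13, 22)  [4]
  a=15: none
  a=16: (16, -5, 17), (16, 5, 17)  [2]
  a=17..18: none
Total reduced forms: 1 + 2 + 2 + 2 + 2 + 2 + 2 + 4 + 2 = 19
h = 19

19


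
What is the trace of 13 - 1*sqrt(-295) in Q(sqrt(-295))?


Tr(a + b*sqrt(d)) = (a + b*sqrt(d)) + (a - b*sqrt(d)) = 2a
= 2 * (13)
= 26

26


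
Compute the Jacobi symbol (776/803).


Compute (776/803) via quadratic reciprocity:
  pull out 2: (2/803) = -1  (since 803 mod 8 = 3)
  pull out 2: (2/803) = -1  (since 803 mod 8 = 3)
  pull out 2: (2/803) = -1  (since 803 mod 8 = 3)
  reciprocity: (97/803) -> +(803/97)
  reduce: (27/97)
  reciprocity: (27/97) -> +(97/27)
  reduce: (16/27)
  pull out 2: (2/27) = -1  (since 27 mod 8 = 3)
  pull out 2: (2/27) = -1  (since 27 mod 8 = 3)
  pull out 2: (2/27) = -1  (since 27 mod 8 = 3)
  pull out 2: (2/27) = -1  (since 27 mod 8 = 3)
  (1/27) = 1
Product of signs = -1

-1


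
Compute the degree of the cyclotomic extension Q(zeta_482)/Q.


The degree equals Euler's totient phi(482).
482 = 2 * 241
phi(482) = 240

240


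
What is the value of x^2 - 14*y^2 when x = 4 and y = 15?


x^2 - d*y^2
= 4^2 - 14*15^2
= 16 - 3150
= -3134

-3134


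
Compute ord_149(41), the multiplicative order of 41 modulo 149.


We want ord_149(41), the smallest k >= 1 with 41^k = 1 mod 149.
n = 149 = 149, phi(149) = 148; the order divides phi(n).
Divisors of 148: 1, 2, 4, 37, 74, 148
Repeated squaring mod 149: 41^1 = 41, 41^2 = 42, 41^4 = 125, 41^8 = 129, 41^16 = 102, 41^32 = 123, 41^64 = 80, 41^128 = 142
Test divisors in increasing order:
  k=1: 41^1 = 41 mod 149
  k=2: 41^2 = 42 mod 149
  k=4: 41^4 = 125 mod 149
  k=37: 41^37 = 123 * 125 * 41 = 105 mod 149
  k=74: 41^74 = 80 * 129 * 42 = 148 mod 149
  k=148: 41^148 = 142 * 102 * 125 = 1 mod 149  <- first divisor giving 1
Order = 148

148


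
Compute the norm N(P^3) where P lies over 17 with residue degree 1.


N(P^a) = p^(a*f)
= 17^(3*1)
= 17^3
= 4913

4913


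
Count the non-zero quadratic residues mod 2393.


For prime p, the number of non-zero quadratic residues is (p-1)/2.
= (2393-1)/2
= 1196

1196


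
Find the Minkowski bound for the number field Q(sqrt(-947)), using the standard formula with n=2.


d = -947, d mod 4 = 1, so disc(K) = d = -947; |disc(K)| = 947
Imaginary quadratic field, so n = 2, s = r2 = 1, r1 = 0
M = (n!/n^n) * (4/pi)^s * sqrt(|disc(K)|) = (2!/2^2) * (4/pi)^1 * sqrt(947)
= 0.5 * 1.273240 * 30.773365
= 19.5909

19.5909


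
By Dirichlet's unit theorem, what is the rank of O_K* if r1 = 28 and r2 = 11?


By Dirichlet's unit theorem:
rank = r1 + r2 - 1
= 28 + 11 - 1
= 38

38


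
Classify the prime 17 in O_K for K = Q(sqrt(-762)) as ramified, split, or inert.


K = Q(sqrt(-762)). Since d mod 4 = 2, disc(K) = -3048.
Check p | disc: -3048 mod 17 = 12.
p does not divide disc. Compute Legendre symbol (d/p):
3^((17-1)/2) mod 17 = -1
(d/p) = -1, so p is inert: (p) stays prime with e=1, f=2, g=1.
Therefore p is inert.

inert


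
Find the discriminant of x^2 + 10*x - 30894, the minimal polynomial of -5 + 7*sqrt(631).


The element -5 + 7*sqrt(631) has minimal polynomial:
x^2 + 10*x - 30894
Discriminant = (10)^2 - 4*(-30894)
= 100 + 123576
= 123676

123676


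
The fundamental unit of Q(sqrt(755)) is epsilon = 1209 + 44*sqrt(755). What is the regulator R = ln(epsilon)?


epsilon = 1209 + 44*sqrt(755)
= 2417.9996
R = ln(2417.9996)
= 7.7907

7.7907


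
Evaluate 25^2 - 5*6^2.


x^2 - d*y^2
= 25^2 - 5*6^2
= 625 - 180
= 445

445


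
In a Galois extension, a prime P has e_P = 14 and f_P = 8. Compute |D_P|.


|D_P| = e * f
= 14 * 8
= 112

112


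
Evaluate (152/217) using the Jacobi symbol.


Compute (152/217) via quadratic reciprocity:
  pull out 2: (2/217) = +1  (since 217 mod 8 = 1)
  pull out 2: (2/217) = +1  (since 217 mod 8 = 1)
  pull out 2: (2/217) = +1  (since 217 mod 8 = 1)
  reciprocity: (19/217) -> +(217/19)
  reduce: (8/19)
  pull out 2: (2/19) = -1  (since 19 mod 8 = 3)
  pull out 2: (2/19) = -1  (since 19 mod 8 = 3)
  pull out 2: (2/19) = -1  (since 19 mod 8 = 3)
  (1/19) = 1
Product of signs = -1

-1


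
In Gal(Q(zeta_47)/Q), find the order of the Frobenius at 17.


The Frobenius at p in Gal(Q(zeta_n)/Q) = (Z/nZ)* is the class of p, so its order is ord_47(17), the smallest k >= 1 with 17^k = 1 mod 47.
n = 47 = 47, phi(47) = 46; the order divides phi(n).
Divisors of 46: 1, 2, 23, 46
Repeated squaring mod 47: 17^1 = 17, 17^2 = 7, 17^4 = 2, 17^8 = 4, 17^16 = 16, 17^32 = 21
Test divisors in increasing order:
  k=1: 17^1 = 17 mod 47
  k=2: 17^2 = 7 mod 47
  k=23: 17^23 = 16 * 2 * 7 * 17 = 1 mod 47  <- first divisor giving 1
Order = 23

23


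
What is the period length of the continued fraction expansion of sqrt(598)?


Run the CF algorithm for sqrt(598).
a_0 = floor(sqrt(598)) = 24; set m_0=0, q_0=1.
Recurrence: m' = q*a - m,  q' = (d - m'^2)/q,  a' = floor((a_0 + m')/q').
  step 1: m=24, q=22, a=2
  step 2: m=20, q=9, a=4
  step 3: m=16, q=38, a=1
  step 4: m=22, q=3, a=15
  step 5: m=23, q=23, a=2
  step 6: m=23, q=3, a=15
  step 7: m=22, q=38, a=1
  step 8: m=16, q=9, a=4
  step 9: m=20, q=22, a=2
  step 10: m=24, q=1, a=48
a_10 = 2*a_0 = 48, so the period closes here.
sqrt(598) = [24; 2, 4, 1, 15, 2, 15, 1, 4, 2, 48]
Period length = 10

10


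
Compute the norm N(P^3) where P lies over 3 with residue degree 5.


N(P^a) = p^(a*f)
= 3^(3*5)
= 3^15
= 14348907

14348907


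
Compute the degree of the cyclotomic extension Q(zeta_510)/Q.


The degree equals Euler's totient phi(510).
510 = 2 * 3 * 5 * 17
phi(510) = 128

128


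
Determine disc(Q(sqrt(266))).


For K = Q(sqrt(d)) with d squarefree: disc(K) = d if d = 1 mod 4, and disc(K) = 4d if d = 2 or 3 mod 4.
Here d = 266, and d mod 4 = 2.
d = 2 mod 4, not 1 (O_K = Z[sqrt(d)]), so disc(K) = 4d = 4 * (266) = 1064

1064


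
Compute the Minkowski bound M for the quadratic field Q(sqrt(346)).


d = 346, d mod 4 = 2, so disc(K) = 4d = 1384; |disc(K)| = 1384
Real quadratic field, so n = 2, s = r2 = 0, r1 = 2
M = (n!/n^n) * (4/pi)^s * sqrt(|disc(K)|) = (2!/2^2) * (4/pi)^0 * sqrt(1384)
= 0.5 * 1.000000 * 37.202150
= 18.6011

18.6011


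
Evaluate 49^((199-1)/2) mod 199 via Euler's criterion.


p = 199 is prime and the exponent is (p-1)/2 = 99, so by Euler's criterion 49^99 = (49/199) = +1 or -1 mod 199.
Compute by square-and-multiply:
  99 = 64 + 32 + 2 + 1 (binary 1100011)
  Repeated squaring mod 199: 49^1 = 49, 49^2 = 13, 49^4 = 169, 49^8 = 104, 49^16 = 70, 49^32 = 124, 49^64 = 53
  49^99 = 49^64 * 49^32 * 49^2 * 49^1 = 53 * 124 * 13 * 49 mod 199
    53 * 124 = 6572 = 5 mod 199
    5 * 13 = 65 = 65 mod 199
    65 * 49 = 3185 = 1 mod 199
  49^99 = 1 mod 199
Result 1: 49 is a quadratic residue mod 199.
49^99 mod 199 = 1

1


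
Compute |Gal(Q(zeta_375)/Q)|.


|Gal(Q(zeta_375)/Q)| = phi(375)
= 200

200


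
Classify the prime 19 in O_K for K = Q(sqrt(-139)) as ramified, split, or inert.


K = Q(sqrt(-139)). Since d mod 4 = 1, disc(K) = -139.
Check p | disc: -139 mod 19 = 13.
p does not divide disc. Compute Legendre symbol (d/p):
13^((19-1)/2) mod 19 = -1
(d/p) = -1, so p is inert: (p) stays prime with e=1, f=2, g=1.
Therefore p is inert.

inert


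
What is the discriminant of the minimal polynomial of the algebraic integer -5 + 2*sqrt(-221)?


The element -5 + 2*sqrt(-221) has minimal polynomial:
x^2 + 10*x + 909
Discriminant = (10)^2 - 4*(909)
= 100 - 3636
= -3536

-3536


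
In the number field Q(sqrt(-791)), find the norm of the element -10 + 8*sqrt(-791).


N(a + b*sqrt(d)) = a^2 - d*b^2
= (-10)^2 - (-791)*(8)^2
= 100 + 50624
= 50724

50724


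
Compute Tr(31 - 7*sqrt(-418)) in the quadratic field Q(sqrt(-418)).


Tr(a + b*sqrt(d)) = (a + b*sqrt(d)) + (a - b*sqrt(d)) = 2a
= 2 * (31)
= 62

62


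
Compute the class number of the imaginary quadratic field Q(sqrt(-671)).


K = Q(sqrt(-671)). d mod 4 = 1, so D = disc(K) = d = -671
h(K) equals the number of primitive reduced positive-definite forms (a, b, c) = a*x^2 + b*x*y + c*y^2 with b^2 - 4ac = D,
where reduced means |b| <= a <= c, with b >= 0 whenever |b| = a or a = c, and primitive means gcd(a, b, c) = 1.
Reduced forces 3a^2 <= |D| = 671, so 1 <= a <= 14; b must have the parity of D, and c = (b^2 - D)/(4a) must be an integer >= a.
Enumerate a = 1..14, b in [-a, a]:
  a=1: (1, 1, 168)  [1]
  a=2: (2, -1, 84), (2, 1, 84)  [2]
  a=3: (3, -1, 56), (3, 1, 56)  [2]
  a=4: (4, -1, 42), (4, 1, 42)  [2]
  a=5: (5, -3, 34), (5, 3, 34)  [2]
  a=6: (6, -5, 29), (6, -1, 28), (6, 1, 28), (6, 5, 29)  [4]
  a=7: (7, -1, 24), (7, 1, 24)  [2]
  a=8: (8, -1, 21), (8, 1, 21)  [2]
  a=9: (9, -7, 20), (9, 7, 20)  [2]
  a=10: (10, -7, 18), (10, -3, 17), (10, 3, 17), (10, 7, 18)  [4]
  a=11: (11, 11, 18)  [1]
  a=12: (12, -7, 15), (12, -1, 14), (12, 1, 14), (12, 7, 15)  [4]
  a=13: none
  a=14: (14, -13, 15), (14, 13, 15)  [2]
Total reduced forms: 1 + 2 + 2 + 2 + 2 + 4 + 2 + 2 + 2 + 4 + 1 + 4 + 2 = 30
h = 30

30


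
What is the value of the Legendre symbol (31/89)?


p = 89 is prime, so compute (31/89) with the reciprocity algorithm (Jacobi-symbol steps: pull out 2s via (2/n), flip via reciprocity, reduce):
  reciprocity: (31/89) -> +(89/31)
  reduce: (27/31)
  reciprocity: (27/31) -> -(31/27)
  reduce: (4/27)
  pull out 2: (2/27) = -1  (since 27 mod 8 = 3)
  pull out 2: (2/27) = -1  (since 27 mod 8 = 3)
  (1/27) = 1
Product of signs = -1
(31/89) = -1

-1


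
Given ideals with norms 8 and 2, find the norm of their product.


N(IJ) = N(I) * N(J)
= 8 * 2
= 16

16


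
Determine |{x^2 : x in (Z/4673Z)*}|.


For prime p, the number of non-zero quadratic residues is (p-1)/2.
= (4673-1)/2
= 2336

2336


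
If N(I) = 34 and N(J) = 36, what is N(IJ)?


N(IJ) = N(I) * N(J)
= 34 * 36
= 1224

1224


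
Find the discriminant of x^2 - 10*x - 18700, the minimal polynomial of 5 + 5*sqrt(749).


The element 5 + 5*sqrt(749) has minimal polynomial:
x^2 - 10*x - 18700
Discriminant = (-10)^2 - 4*(-18700)
= 100 + 74800
= 74900

74900


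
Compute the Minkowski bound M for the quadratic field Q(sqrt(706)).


d = 706, d mod 4 = 2, so disc(K) = 4d = 2824; |disc(K)| = 2824
Real quadratic field, so n = 2, s = r2 = 0, r1 = 2
M = (n!/n^n) * (4/pi)^s * sqrt(|disc(K)|) = (2!/2^2) * (4/pi)^0 * sqrt(2824)
= 0.5 * 1.000000 * 53.141321
= 26.5707

26.5707


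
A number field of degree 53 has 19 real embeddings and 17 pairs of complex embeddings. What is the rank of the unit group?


By Dirichlet's unit theorem:
rank = r1 + r2 - 1
= 19 + 17 - 1
= 35

35


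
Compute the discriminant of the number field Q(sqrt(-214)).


For K = Q(sqrt(d)) with d squarefree: disc(K) = d if d = 1 mod 4, and disc(K) = 4d if d = 2 or 3 mod 4.
Here d = -214, and d mod 4 = 2.
d = 2 mod 4, not 1 (O_K = Z[sqrt(d)]), so disc(K) = 4d = 4 * (-214) = -856

-856


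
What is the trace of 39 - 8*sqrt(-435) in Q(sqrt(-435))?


Tr(a + b*sqrt(d)) = (a + b*sqrt(d)) + (a - b*sqrt(d)) = 2a
= 2 * (39)
= 78

78


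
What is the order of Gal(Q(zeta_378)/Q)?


|Gal(Q(zeta_378)/Q)| = phi(378)
= 108

108


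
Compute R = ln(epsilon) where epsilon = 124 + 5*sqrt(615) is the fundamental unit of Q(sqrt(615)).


epsilon = 124 + 5*sqrt(615)
= 247.9960
R = ln(247.9960)
= 5.5134

5.5134


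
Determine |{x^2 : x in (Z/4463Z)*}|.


For prime p, the number of non-zero quadratic residues is (p-1)/2.
= (4463-1)/2
= 2231

2231


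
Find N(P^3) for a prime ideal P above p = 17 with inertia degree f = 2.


N(P^a) = p^(a*f)
= 17^(3*2)
= 17^6
= 24137569

24137569


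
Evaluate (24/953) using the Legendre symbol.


p = 953 is prime, so compute (24/953) with the reciprocity algorithm (Jacobi-symbol steps: pull out 2s via (2/n), flip via reciprocity, reduce):
  pull out 2: (2/953) = +1  (since 953 mod 8 = 1)
  pull out 2: (2/953) = +1  (since 953 mod 8 = 1)
  pull out 2: (2/953) = +1  (since 953 mod 8 = 1)
  reciprocity: (3/953) -> +(953/3)
  reduce: (2/3)
  pull out 2: (2/3) = -1  (since 3 mod 8 = 3)
  (1/3) = 1
Product of signs = -1
(24/953) = -1

-1


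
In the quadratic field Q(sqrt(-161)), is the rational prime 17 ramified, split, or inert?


K = Q(sqrt(-161)). Since d mod 4 = 3, disc(K) = -644.
Check p | disc: -644 mod 17 = 2.
p does not divide disc. Compute Legendre symbol (d/p):
9^((17-1)/2) mod 17 = 1
(d/p) = 1, so p splits: (p) = P*P' with e=1, f=1, g=2.
Therefore p is split.

split


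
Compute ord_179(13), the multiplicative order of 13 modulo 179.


We want ord_179(13), the smallest k >= 1 with 13^k = 1 mod 179.
n = 179 = 179, phi(179) = 178; the order divides phi(n).
Divisors of 178: 1, 2, 89, 178
Repeated squaring mod 179: 13^1 = 13, 13^2 = 169, 13^4 = 100, 13^8 = 155, 13^16 = 39, 13^32 = 89, 13^64 = 45, 13^128 = 56
Test divisors in increasing order:
  k=1: 13^1 = 13 mod 179
  k=2: 13^2 = 169 mod 179
  k=89: 13^89 = 45 * 39 * 155 * 13 = 1 mod 179  <- first divisor giving 1
Order = 89

89


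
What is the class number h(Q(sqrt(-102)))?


K = Q(sqrt(-102)). d mod 4 = 2, so D = disc(K) = 4d = -408
h(K) equals the number of primitive reduced positive-definite forms (a, b, c) = a*x^2 + b*x*y + c*y^2 with b^2 - 4ac = D,
where reduced means |b| <= a <= c, with b >= 0 whenever |b| = a or a = c, and primitive means gcd(a, b, c) = 1.
Reduced forces 3a^2 <= |D| = 408, so 1 <= a <= 11; b must have the parity of D, and c = (b^2 - D)/(4a) must be an integer >= a.
Enumerate a = 1..11, b in [-a, a]:
  a=1: (1, 0, 102)  [1]
  a=2: (2, 0, 51)  [1]
  a=3: (3, 0, 34)  [1]
  a=4..5: none
  a=6: (6, 0, 17)  [1]
  a=7..11: none
Total reduced forms: 1 + 1 + 1 + 1 = 4
h = 4

4


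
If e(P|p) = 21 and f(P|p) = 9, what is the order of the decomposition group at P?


|D_P| = e * f
= 21 * 9
= 189

189


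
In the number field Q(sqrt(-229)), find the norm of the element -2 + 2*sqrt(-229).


N(a + b*sqrt(d)) = a^2 - d*b^2
= (-2)^2 - (-229)*(2)^2
= 4 + 916
= 920

920


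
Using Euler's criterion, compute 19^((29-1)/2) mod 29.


p = 29 is prime and the exponent is (p-1)/2 = 14, so by Euler's criterion 19^14 = (19/29) = +1 or -1 mod 29.
Compute by square-and-multiply:
  14 = 8 + 4 + 2 (binary 1110)
  Repeated squaring mod 29: 19^1 = 19, 19^2 = 13, 19^4 = 24, 19^8 = 25
  19^14 = 19^8 * 19^4 * 19^2 = 25 * 24 * 13 mod 29
    25 * 24 = 600 = 20 mod 29
    20 * 13 = 260 = 28 mod 29
  19^14 = 28 mod 29
Result 28 = p - 1 = -1 mod 29: 19 is a quadratic non-residue mod 29. As a residue in [0, p-1] the value is 28.
19^14 mod 29 = 28

28


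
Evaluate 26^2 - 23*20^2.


x^2 - d*y^2
= 26^2 - 23*20^2
= 676 - 9200
= -8524

-8524


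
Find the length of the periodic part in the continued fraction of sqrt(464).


Run the CF algorithm for sqrt(464).
a_0 = floor(sqrt(464)) = 21; set m_0=0, q_0=1.
Recurrence: m' = q*a - m,  q' = (d - m'^2)/q,  a' = floor((a_0 + m')/q').
  step 1: m=21, q=23, a=1
  step 2: m=2, q=20, a=1
  step 3: m=18, q=7, a=5
  step 4: m=17, q=25, a=1
  step 5: m=8, q=16, a=1
  step 6: m=8, q=25, a=1
  step 7: m=17, q=7, a=5
  step 8: m=18, q=20, a=1
  step 9: m=2, q=23, a=1
  step 10: m=21, q=1, a=42
a_10 = 2*a_0 = 42, so the period closes here.
sqrt(464) = [21; 1, 1, 5, 1, 1, 1, 5, 1, 1, 42]
Period length = 10

10


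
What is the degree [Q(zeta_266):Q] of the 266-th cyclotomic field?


The degree equals Euler's totient phi(266).
266 = 2 * 7 * 19
phi(266) = 108

108


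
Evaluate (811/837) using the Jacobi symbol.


Compute (811/837) via quadratic reciprocity:
  reciprocity: (811/837) -> +(837/811)
  reduce: (26/811)
  pull out 2: (2/811) = -1  (since 811 mod 8 = 3)
  reciprocity: (13/811) -> +(811/13)
  reduce: (5/13)
  reciprocity: (5/13) -> +(13/5)
  reduce: (3/5)
  reciprocity: (3/5) -> +(5/3)
  reduce: (2/3)
  pull out 2: (2/3) = -1  (since 3 mod 8 = 3)
  (1/3) = 1
Product of signs = 1

1


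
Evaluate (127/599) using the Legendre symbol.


p = 599 is prime, so compute (127/599) with the reciprocity algorithm (Jacobi-symbol steps: pull out 2s via (2/n), flip via reciprocity, reduce):
  reciprocity: (127/599) -> -(599/127)
  reduce: (91/127)
  reciprocity: (91/127) -> -(127/91)
  reduce: (36/91)
  pull out 2: (2/91) = -1  (since 91 mod 8 = 3)
  pull out 2: (2/91) = -1  (since 91 mod 8 = 3)
  reciprocity: (9/91) -> +(91/9)
  reduce: (1/9)
  (1/9) = 1
Product of signs = 1
(127/599) = 1

1


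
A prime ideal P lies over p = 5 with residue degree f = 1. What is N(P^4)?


N(P^a) = p^(a*f)
= 5^(4*1)
= 5^4
= 625

625


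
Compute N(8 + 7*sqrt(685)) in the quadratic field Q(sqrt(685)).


N(a + b*sqrt(d)) = a^2 - d*b^2
= (8)^2 - (685)*(7)^2
= 64 - 33565
= -33501

-33501


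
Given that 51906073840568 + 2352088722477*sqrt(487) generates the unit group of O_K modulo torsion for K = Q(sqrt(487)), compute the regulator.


epsilon = 51906073840568 + 2352088722477*sqrt(487)
= 1.0381e+14
R = ln(1.0381e+14)
= 32.2736

32.2736


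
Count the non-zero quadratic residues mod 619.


For prime p, the number of non-zero quadratic residues is (p-1)/2.
= (619-1)/2
= 309

309


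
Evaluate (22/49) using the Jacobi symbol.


Compute (22/49) via quadratic reciprocity:
  pull out 2: (2/49) = +1  (since 49 mod 8 = 1)
  reciprocity: (11/49) -> +(49/11)
  reduce: (5/11)
  reciprocity: (5/11) -> +(11/5)
  reduce: (1/5)
  (1/5) = 1
Product of signs = 1

1


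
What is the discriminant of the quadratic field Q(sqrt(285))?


For K = Q(sqrt(d)) with d squarefree: disc(K) = d if d = 1 mod 4, and disc(K) = 4d if d = 2 or 3 mod 4.
Here d = 285, and d mod 4 = 1.
d = 1 mod 4 (O_K = Z[(1+sqrt(d))/2]), so disc(K) = d = 285

285


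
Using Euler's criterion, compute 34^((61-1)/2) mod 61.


p = 61 is prime and the exponent is (p-1)/2 = 30, so by Euler's criterion 34^30 = (34/61) = +1 or -1 mod 61.
Compute by square-and-multiply:
  30 = 16 + 8 + 4 + 2 (binary 11110)
  Repeated squaring mod 61: 34^1 = 34, 34^2 = 58, 34^4 = 9, 34^8 = 20, 34^16 = 34
  34^30 = 34^16 * 34^8 * 34^4 * 34^2 = 34 * 20 * 9 * 58 mod 61
    34 * 20 = 680 = 9 mod 61
    9 * 9 = 81 = 20 mod 61
    20 * 58 = 1160 = 1 mod 61
  34^30 = 1 mod 61
Result 1: 34 is a quadratic residue mod 61.
34^30 mod 61 = 1

1


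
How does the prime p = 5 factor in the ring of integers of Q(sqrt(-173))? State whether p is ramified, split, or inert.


K = Q(sqrt(-173)). Since d mod 4 = 3, disc(K) = -692.
Check p | disc: -692 mod 5 = 3.
p does not divide disc. Compute Legendre symbol (d/p):
2^((5-1)/2) mod 5 = -1
(d/p) = -1, so p is inert: (p) stays prime with e=1, f=2, g=1.
Therefore p is inert.

inert


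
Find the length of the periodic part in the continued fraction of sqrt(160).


Run the CF algorithm for sqrt(160).
a_0 = floor(sqrt(160)) = 12; set m_0=0, q_0=1.
Recurrence: m' = q*a - m,  q' = (d - m'^2)/q,  a' = floor((a_0 + m')/q').
  step 1: m=12, q=16, a=1
  step 2: m=4, q=9, a=1
  step 3: m=5, q=15, a=1
  step 4: m=10, q=4, a=5
  step 5: m=10, q=15, a=1
  step 6: m=5, q=9, a=1
  step 7: m=4, q=16, a=1
  step 8: m=12, q=1, a=24
a_8 = 2*a_0 = 24, so the period closes here.
sqrt(160) = [12; 1, 1, 1, 5, 1, 1, 1, 24]
Period length = 8

8


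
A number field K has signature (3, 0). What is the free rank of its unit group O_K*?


By Dirichlet's unit theorem:
rank = r1 + r2 - 1
= 3 + 0 - 1
= 2

2


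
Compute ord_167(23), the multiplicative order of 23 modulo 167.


We want ord_167(23), the smallest k >= 1 with 23^k = 1 mod 167.
n = 167 = 167, phi(167) = 166; the order divides phi(n).
Divisors of 166: 1, 2, 83, 166
Repeated squaring mod 167: 23^1 = 23, 23^2 = 28, 23^4 = 116, 23^8 = 96, 23^16 = 31, 23^32 = 126, 23^64 = 11, 23^128 = 121
Test divisors in increasing order:
  k=1: 23^1 = 23 mod 167
  k=2: 23^2 = 28 mod 167
  k=83: 23^83 = 11 * 31 * 28 * 23 = 166 mod 167
  k=166: 23^166 = 121 * 126 * 116 * 28 = 1 mod 167  <- first divisor giving 1
Order = 166

166


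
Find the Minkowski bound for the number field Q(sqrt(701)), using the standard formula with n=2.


d = 701, d mod 4 = 1, so disc(K) = d = 701; |disc(K)| = 701
Real quadratic field, so n = 2, s = r2 = 0, r1 = 2
M = (n!/n^n) * (4/pi)^s * sqrt(|disc(K)|) = (2!/2^2) * (4/pi)^0 * sqrt(701)
= 0.5 * 1.000000 * 26.476405
= 13.2382

13.2382


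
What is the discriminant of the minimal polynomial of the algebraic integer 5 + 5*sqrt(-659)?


The element 5 + 5*sqrt(-659) has minimal polynomial:
x^2 - 10*x + 16500
Discriminant = (-10)^2 - 4*(16500)
= 100 - 66000
= -65900

-65900


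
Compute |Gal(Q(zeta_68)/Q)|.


|Gal(Q(zeta_68)/Q)| = phi(68)
= 32

32


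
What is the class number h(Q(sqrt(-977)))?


K = Q(sqrt(-977)). d mod 4 = 3, so D = disc(K) = 4d = -3908
h(K) equals the number of primitive reduced positive-definite forms (a, b, c) = a*x^2 + b*x*y + c*y^2 with b^2 - 4ac = D,
where reduced means |b| <= a <= c, with b >= 0 whenever |b| = a or a = c, and primitive means gcd(a, b, c) = 1.
Reduced forces 3a^2 <= |D| = 3908, so 1 <= a <= 36; b must have the parity of D, and c = (b^2 - D)/(4a) must be an integer >= a.
Enumerate a = 1..36, b in [-a, a]:
  a=1: (1, 0, 977)  [1]
  a=2: (2, 2, 489)  [1]
  a=3: (3, -2, 326), (3, 2, 326)  [2]
  a=4..5: none
  a=6: (6, -2, 163), (6, 2, 163)  [2]
  a=7..8: none
  a=9: (9, -4, 109), (9, 4, 109)  [2]
  a=10..16: none
  a=17: (17, -6, 58), (17, 6, 58)  [2]
  a=18: (18, -14, 57), (18, 14, 57)  [2]
  a=19: (19, -14, 54), (19, 14, 54)  [2]
  a=20..22: none
  a=23: (23, -18, 46), (23, 18, 46)  [2]
  a=24..26: none
  a=27: (27, -14, 38), (27, 14, 38)  [2]
  a=28: none
  a=29: (29, -6, 34), (29, 6, 34)  [2]
  a=30..36: none
Total reduced forms: 1 + 1 + 2 + 2 + 2 + 2 + 2 + 2 + 2 + 2 + 2 = 20
h = 20

20


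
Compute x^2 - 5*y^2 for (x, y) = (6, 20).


x^2 - d*y^2
= 6^2 - 5*20^2
= 36 - 2000
= -1964

-1964


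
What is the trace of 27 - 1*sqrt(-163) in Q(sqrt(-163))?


Tr(a + b*sqrt(d)) = (a + b*sqrt(d)) + (a - b*sqrt(d)) = 2a
= 2 * (27)
= 54

54


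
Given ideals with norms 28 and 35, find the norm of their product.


N(IJ) = N(I) * N(J)
= 28 * 35
= 980

980


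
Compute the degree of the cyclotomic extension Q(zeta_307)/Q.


The degree equals Euler's totient phi(307).
307 = 307
phi(307) = 306

306


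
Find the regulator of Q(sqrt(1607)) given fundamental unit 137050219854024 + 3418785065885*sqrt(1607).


epsilon = 137050219854024 + 3418785065885*sqrt(1607)
= 2.7410e+14
R = ln(2.7410e+14)
= 33.2445

33.2445


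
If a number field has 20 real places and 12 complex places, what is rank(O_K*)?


By Dirichlet's unit theorem:
rank = r1 + r2 - 1
= 20 + 12 - 1
= 31

31


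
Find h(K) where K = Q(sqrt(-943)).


K = Q(sqrt(-943)). d mod 4 = 1, so D = disc(K) = d = -943
h(K) equals the number of primitive reduced positive-definite forms (a, b, c) = a*x^2 + b*x*y + c*y^2 with b^2 - 4ac = D,
where reduced means |b| <= a <= c, with b >= 0 whenever |b| = a or a = c, and primitive means gcd(a, b, c) = 1.
Reduced forces 3a^2 <= |D| = 943, so 1 <= a <= 17; b must have the parity of D, and c = (b^2 - D)/(4a) must be an integer >= a.
Enumerate a = 1..17, b in [-a, a]:
  a=1: (1, 1, 236)  [1]
  a=2: (2, -1, 118), (2, 1, 118)  [2]
  a=3: none
  a=4: (4, -1, 59), (4, 1, 59)  [2]
  a=5..6: none
  a=7: (7, -3, 34), (7, 3, 34)  [2]
  a=8: (8, -7, 31), (8, 7, 31)  [2]
  a=9..10: none
  a=11: (11, -5, 22), (11, 5, 22)  [2]
  a=12..13: none
  a=14: (14, -11, 19), (14, -3, 17), (14, 3, 17), (14, 11, 19)  [4]
  a=15: none
  a=16: (16, 9, 16)  [1]
  a=17: none
Total reduced forms: 1 + 2 + 2 + 2 + 2 + 2 + 4 + 1 = 16
h = 16

16


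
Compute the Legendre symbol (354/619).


p = 619 is prime, so compute (354/619) with the reciprocity algorithm (Jacobi-symbol steps: pull out 2s via (2/n), flip via reciprocity, reduce):
  pull out 2: (2/619) = -1  (since 619 mod 8 = 3)
  reciprocity: (177/619) -> +(619/177)
  reduce: (88/177)
  pull out 2: (2/177) = +1  (since 177 mod 8 = 1)
  pull out 2: (2/177) = +1  (since 177 mod 8 = 1)
  pull out 2: (2/177) = +1  (since 177 mod 8 = 1)
  reciprocity: (11/177) -> +(177/11)
  reduce: (1/11)
  (1/11) = 1
Product of signs = -1
(354/619) = -1

-1


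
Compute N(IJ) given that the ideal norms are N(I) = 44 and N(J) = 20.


N(IJ) = N(I) * N(J)
= 44 * 20
= 880

880


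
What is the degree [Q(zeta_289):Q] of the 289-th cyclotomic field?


The degree equals Euler's totient phi(289).
289 = 17^2
phi(289) = 272

272


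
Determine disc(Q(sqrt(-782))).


For K = Q(sqrt(d)) with d squarefree: disc(K) = d if d = 1 mod 4, and disc(K) = 4d if d = 2 or 3 mod 4.
Here d = -782, and d mod 4 = 2.
d = 2 mod 4, not 1 (O_K = Z[sqrt(d)]), so disc(K) = 4d = 4 * (-782) = -3128

-3128
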